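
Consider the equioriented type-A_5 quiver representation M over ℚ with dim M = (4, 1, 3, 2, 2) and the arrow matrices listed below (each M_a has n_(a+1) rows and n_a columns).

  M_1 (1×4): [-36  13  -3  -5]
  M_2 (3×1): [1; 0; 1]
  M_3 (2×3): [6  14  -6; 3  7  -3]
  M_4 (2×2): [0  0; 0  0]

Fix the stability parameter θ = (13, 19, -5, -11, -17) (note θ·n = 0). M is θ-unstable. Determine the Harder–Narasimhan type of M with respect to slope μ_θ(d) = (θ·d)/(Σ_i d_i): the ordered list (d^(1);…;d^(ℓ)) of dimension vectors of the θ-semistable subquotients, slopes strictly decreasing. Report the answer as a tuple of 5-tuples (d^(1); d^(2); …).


Via rank(M_{q-1}∘⋯∘M_p): M ≅ I[1,1]^3, I[1,3], I[3,3], I[3,4], I[4,4], I[5,5]^2.
μ_θ-semistable layers: μ^(1)=13; μ^(2)=9; μ^(3)=-5; μ^(4)=-8; μ^(5)=-11; μ^(6)=-17

((3, 0, 0, 0, 0); (1, 1, 1, 0, 0); (0, 0, 1, 0, 0); (0, 0, 1, 1, 0); (0, 0, 0, 1, 0); (0, 0, 0, 0, 2))


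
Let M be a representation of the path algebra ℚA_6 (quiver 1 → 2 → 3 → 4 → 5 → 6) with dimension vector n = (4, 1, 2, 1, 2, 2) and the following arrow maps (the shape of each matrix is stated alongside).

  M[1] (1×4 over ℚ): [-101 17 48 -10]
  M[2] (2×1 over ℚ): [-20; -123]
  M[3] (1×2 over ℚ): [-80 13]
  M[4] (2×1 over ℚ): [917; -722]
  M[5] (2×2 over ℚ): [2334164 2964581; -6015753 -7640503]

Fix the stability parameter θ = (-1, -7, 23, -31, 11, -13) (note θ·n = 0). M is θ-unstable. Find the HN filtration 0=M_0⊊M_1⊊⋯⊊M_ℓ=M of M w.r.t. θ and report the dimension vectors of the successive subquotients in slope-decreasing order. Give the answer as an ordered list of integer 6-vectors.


Interval decomposition of M: I[1,1]^3, I[1,6], I[3,3], I[5,6].
HN type (ℓ=3): μ^(1)=23; μ^(2)=-1; μ^(3)=-4

((0, 0, 1, 0, 0, 0); (3, 0, 0, 0, 2, 2); (1, 1, 1, 1, 0, 0))


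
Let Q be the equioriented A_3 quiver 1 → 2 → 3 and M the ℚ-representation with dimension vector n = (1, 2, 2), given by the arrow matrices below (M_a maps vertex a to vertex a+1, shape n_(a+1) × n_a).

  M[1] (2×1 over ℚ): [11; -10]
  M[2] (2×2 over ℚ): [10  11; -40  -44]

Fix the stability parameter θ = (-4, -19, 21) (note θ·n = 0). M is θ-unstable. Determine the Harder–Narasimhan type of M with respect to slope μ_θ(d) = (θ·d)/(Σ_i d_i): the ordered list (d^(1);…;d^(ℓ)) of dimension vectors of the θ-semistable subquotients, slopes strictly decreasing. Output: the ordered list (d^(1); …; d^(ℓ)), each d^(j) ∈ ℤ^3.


Interval decomposition of M: I[1,2], I[2,3], I[3,3].
HN type (ℓ=3): μ^(1)=21; μ^(2)=-23/2; μ^(3)=-19

((0, 0, 2); (1, 1, 0); (0, 1, 0))


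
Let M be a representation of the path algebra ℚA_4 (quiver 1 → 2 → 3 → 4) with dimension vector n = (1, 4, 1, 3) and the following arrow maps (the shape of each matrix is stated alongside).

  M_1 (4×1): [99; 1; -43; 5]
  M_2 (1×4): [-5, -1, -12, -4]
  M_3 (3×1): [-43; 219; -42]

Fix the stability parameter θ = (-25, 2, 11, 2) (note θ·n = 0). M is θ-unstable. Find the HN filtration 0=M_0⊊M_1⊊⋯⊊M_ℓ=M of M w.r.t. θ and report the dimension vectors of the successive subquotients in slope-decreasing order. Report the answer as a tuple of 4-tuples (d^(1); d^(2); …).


Via rank(M_{q-1}∘⋯∘M_p): M ≅ I[1,2], I[2,2]^2, I[2,4], I[4,4]^2.
μ_θ-semistable layers: μ^(1)=13/2; μ^(2)=2; μ^(3)=-25

((0, 0, 1, 1); (0, 4, 0, 2); (1, 0, 0, 0))


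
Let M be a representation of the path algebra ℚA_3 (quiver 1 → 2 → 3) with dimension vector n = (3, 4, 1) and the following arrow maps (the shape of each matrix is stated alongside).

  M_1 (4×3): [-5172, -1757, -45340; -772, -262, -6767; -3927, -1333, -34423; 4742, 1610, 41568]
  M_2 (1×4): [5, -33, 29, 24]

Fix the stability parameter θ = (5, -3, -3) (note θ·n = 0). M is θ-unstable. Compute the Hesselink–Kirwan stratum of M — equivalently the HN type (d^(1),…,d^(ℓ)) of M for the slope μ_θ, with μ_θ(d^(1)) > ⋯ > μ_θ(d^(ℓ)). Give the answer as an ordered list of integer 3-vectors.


Via rank(M_{q-1}∘⋯∘M_p): M ≅ I[1,2]^2, I[1,3], I[2,2].
μ_θ-semistable layers: μ^(1)=1; μ^(2)=-1/3; μ^(3)=-3

((2, 2, 0); (1, 1, 1); (0, 1, 0))


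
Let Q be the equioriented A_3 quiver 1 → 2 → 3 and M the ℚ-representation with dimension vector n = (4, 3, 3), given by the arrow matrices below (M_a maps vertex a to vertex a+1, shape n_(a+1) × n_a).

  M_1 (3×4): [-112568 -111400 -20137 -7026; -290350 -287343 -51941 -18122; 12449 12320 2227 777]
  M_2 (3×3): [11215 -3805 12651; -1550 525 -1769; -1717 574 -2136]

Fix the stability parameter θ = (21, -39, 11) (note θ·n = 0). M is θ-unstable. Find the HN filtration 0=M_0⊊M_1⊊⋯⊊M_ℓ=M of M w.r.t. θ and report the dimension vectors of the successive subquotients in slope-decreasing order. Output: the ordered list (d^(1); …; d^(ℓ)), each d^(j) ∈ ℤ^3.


Interval decomposition of M: I[1,1], I[1,2], I[1,3]^2, I[3,3].
HN type (ℓ=3): μ^(1)=21; μ^(2)=11; μ^(3)=-9

((1, 0, 0); (0, 0, 3); (3, 3, 0))


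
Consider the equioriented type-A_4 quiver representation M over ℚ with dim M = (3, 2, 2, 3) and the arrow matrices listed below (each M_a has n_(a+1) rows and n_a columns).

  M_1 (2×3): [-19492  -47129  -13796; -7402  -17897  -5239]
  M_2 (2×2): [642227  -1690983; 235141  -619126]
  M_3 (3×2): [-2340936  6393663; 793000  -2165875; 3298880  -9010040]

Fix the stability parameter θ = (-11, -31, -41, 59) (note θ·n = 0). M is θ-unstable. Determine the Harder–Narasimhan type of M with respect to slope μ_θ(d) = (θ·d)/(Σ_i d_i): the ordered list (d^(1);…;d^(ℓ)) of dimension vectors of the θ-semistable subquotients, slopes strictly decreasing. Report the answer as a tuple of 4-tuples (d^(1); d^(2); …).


Via rank(M_{q-1}∘⋯∘M_p): M ≅ I[1,1], I[1,3], I[1,4], I[4,4]^2.
μ_θ-semistable layers: μ^(1)=59; μ^(2)=-11; μ^(3)=-83/3

((0, 0, 0, 3); (1, 0, 0, 0); (2, 2, 2, 0))


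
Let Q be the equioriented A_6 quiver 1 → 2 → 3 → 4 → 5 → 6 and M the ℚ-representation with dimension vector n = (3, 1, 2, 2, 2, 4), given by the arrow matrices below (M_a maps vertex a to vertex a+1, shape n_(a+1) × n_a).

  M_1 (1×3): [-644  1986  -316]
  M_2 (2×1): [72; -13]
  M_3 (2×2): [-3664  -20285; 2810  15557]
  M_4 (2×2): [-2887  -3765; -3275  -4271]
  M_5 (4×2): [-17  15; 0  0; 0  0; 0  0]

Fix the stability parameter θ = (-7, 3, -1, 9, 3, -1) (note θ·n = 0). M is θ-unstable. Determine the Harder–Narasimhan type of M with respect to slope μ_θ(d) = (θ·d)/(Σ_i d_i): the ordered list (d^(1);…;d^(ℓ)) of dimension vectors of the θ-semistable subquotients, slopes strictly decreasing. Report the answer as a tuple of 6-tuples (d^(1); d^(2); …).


Interval decomposition of M: I[1,1]^2, I[1,6], I[3,5], I[6,6]^3.
HN type (ℓ=5): μ^(1)=6; μ^(2)=11/3; μ^(3)=1; μ^(4)=-1; μ^(5)=-7

((0, 0, 0, 1, 1, 0); (0, 0, 0, 1, 1, 1); (0, 1, 1, 0, 0, 0); (0, 0, 1, 0, 0, 3); (3, 0, 0, 0, 0, 0))


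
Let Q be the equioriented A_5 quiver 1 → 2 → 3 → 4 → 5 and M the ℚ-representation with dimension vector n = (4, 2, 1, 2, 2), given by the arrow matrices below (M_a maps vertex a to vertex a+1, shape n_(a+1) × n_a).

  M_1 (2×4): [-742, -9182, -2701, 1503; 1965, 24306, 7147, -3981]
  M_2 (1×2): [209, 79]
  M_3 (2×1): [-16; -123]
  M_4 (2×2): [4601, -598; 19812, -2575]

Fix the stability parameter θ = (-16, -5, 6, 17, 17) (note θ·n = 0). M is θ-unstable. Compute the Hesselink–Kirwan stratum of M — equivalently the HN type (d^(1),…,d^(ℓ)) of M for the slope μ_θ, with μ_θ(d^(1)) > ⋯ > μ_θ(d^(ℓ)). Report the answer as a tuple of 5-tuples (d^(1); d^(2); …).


Via rank(M_{q-1}∘⋯∘M_p): M ≅ I[1,1]^2, I[1,2], I[1,5], I[4,5].
μ_θ-semistable layers: μ^(1)=17; μ^(2)=6; μ^(3)=-5; μ^(4)=-16

((0, 0, 0, 2, 2); (0, 0, 1, 0, 0); (0, 2, 0, 0, 0); (4, 0, 0, 0, 0))


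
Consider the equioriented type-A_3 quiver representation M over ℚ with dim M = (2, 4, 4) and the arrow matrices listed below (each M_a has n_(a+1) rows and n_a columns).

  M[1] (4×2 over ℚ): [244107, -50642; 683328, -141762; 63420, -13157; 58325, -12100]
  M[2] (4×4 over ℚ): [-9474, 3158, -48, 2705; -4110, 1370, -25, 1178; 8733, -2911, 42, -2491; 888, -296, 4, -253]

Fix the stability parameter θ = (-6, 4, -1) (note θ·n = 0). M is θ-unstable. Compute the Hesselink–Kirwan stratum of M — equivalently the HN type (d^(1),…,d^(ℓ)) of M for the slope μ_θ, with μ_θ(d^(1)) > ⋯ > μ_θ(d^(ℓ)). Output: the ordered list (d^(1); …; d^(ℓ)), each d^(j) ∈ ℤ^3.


Via rank(M_{q-1}∘⋯∘M_p): M ≅ I[1,3]^2, I[2,2], I[2,3], I[3,3].
μ_θ-semistable layers: μ^(1)=4; μ^(2)=3/2; μ^(3)=-1; μ^(4)=-6

((0, 1, 0); (0, 3, 3); (0, 0, 1); (2, 0, 0))


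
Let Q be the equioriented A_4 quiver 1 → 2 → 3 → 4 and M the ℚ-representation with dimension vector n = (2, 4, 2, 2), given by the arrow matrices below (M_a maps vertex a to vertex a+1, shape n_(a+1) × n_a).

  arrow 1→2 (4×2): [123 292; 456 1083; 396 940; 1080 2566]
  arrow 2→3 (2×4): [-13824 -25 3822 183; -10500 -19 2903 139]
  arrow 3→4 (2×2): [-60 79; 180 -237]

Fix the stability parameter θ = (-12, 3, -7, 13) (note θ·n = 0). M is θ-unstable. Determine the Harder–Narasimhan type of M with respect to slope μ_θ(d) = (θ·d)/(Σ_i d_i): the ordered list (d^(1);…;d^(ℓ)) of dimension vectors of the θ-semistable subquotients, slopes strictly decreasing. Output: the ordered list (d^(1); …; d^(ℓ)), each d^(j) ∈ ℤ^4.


Interval decomposition of M: I[1,2], I[1,4], I[2,2], I[2,3], I[4,4].
HN type (ℓ=4): μ^(1)=13; μ^(2)=3; μ^(3)=-2; μ^(4)=-12

((0, 0, 0, 2); (0, 2, 0, 0); (0, 2, 2, 0); (2, 0, 0, 0))


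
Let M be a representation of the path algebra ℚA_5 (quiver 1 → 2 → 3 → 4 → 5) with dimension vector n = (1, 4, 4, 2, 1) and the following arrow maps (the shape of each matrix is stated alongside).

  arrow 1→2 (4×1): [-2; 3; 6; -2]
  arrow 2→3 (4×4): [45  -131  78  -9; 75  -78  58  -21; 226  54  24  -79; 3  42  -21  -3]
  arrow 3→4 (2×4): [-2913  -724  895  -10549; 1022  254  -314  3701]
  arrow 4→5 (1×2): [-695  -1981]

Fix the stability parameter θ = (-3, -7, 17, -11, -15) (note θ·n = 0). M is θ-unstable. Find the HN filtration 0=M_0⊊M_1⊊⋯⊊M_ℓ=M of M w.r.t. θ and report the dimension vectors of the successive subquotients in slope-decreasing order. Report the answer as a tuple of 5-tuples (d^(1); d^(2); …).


Interval decomposition of M: I[1,5], I[2,3]^2, I[2,4].
HN type (ℓ=5): μ^(1)=17; μ^(2)=3; μ^(3)=-3; μ^(4)=-5; μ^(5)=-7

((0, 0, 2, 0, 0); (0, 0, 1, 1, 0); (0, 0, 1, 1, 1); (1, 1, 0, 0, 0); (0, 3, 0, 0, 0))


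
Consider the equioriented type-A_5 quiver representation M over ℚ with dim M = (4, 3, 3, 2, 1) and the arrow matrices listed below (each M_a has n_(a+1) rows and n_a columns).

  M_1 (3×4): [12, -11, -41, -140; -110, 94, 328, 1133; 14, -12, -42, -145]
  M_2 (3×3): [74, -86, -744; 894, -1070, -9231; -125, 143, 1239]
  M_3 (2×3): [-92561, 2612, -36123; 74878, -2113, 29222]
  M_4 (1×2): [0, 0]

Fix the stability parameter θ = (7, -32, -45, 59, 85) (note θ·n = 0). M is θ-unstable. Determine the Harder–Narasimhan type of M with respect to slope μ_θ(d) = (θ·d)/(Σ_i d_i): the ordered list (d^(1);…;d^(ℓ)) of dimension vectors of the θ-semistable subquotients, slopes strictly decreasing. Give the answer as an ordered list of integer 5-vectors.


Interval decomposition of M: I[1,1]^2, I[1,4]^2, I[2,2], I[3,3], I[5,5].
HN type (ℓ=6): μ^(1)=85; μ^(2)=59; μ^(3)=7; μ^(4)=-70/3; μ^(5)=-32; μ^(6)=-45

((0, 0, 0, 0, 1); (0, 0, 0, 2, 0); (2, 0, 0, 0, 0); (2, 2, 2, 0, 0); (0, 1, 0, 0, 0); (0, 0, 1, 0, 0))


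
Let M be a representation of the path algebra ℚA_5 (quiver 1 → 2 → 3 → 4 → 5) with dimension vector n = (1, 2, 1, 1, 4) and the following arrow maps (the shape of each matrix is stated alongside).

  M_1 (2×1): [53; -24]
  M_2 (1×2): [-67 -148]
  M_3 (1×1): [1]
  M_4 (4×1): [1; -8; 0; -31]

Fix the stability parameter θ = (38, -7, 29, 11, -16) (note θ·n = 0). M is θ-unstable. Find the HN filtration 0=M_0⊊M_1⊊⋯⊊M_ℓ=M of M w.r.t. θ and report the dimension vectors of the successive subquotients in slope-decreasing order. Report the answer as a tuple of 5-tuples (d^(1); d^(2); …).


Interval decomposition of M: I[1,5], I[2,2], I[5,5]^3.
HN type (ℓ=3): μ^(1)=11; μ^(2)=-7; μ^(3)=-16

((1, 1, 1, 1, 1); (0, 1, 0, 0, 0); (0, 0, 0, 0, 3))


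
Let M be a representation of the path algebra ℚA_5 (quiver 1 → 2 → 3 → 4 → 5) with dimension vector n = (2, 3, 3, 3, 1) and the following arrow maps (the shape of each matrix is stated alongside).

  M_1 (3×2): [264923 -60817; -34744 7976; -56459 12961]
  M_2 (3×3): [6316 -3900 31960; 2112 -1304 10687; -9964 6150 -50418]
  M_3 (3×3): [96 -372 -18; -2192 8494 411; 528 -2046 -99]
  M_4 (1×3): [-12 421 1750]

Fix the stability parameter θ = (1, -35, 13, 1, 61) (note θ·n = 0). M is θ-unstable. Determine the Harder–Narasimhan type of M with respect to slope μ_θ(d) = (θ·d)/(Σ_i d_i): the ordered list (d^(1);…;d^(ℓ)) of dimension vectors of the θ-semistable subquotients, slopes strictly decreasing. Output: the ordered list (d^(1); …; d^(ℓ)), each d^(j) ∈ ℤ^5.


Via rank(M_{q-1}∘⋯∘M_p): M ≅ I[1,1], I[1,3], I[2,3], I[2,5], I[4,4]^2.
μ_θ-semistable layers: μ^(1)=61; μ^(2)=13; μ^(3)=7; μ^(4)=1; μ^(5)=-17; μ^(6)=-35

((0, 0, 0, 0, 1); (0, 0, 2, 0, 0); (0, 0, 1, 1, 0); (1, 0, 0, 2, 0); (1, 1, 0, 0, 0); (0, 2, 0, 0, 0))


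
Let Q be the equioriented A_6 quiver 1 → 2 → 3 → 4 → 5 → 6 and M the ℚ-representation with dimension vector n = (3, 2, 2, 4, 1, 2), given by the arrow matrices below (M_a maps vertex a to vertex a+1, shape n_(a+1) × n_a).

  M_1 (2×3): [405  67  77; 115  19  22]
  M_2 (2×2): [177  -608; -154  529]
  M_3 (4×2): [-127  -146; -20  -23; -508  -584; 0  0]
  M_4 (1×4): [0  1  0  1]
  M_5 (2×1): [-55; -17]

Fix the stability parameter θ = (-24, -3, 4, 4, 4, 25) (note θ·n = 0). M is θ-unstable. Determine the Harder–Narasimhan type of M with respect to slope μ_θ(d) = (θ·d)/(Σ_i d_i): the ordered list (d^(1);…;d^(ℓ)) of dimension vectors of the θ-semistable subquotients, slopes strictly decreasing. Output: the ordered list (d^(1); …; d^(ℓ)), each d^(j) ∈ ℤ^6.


Interval decomposition of M: I[1,1], I[1,4], I[1,6], I[4,4]^2, I[6,6].
HN type (ℓ=4): μ^(1)=25; μ^(2)=4; μ^(3)=-3; μ^(4)=-24

((0, 0, 0, 0, 0, 2); (0, 0, 2, 4, 1, 0); (0, 2, 0, 0, 0, 0); (3, 0, 0, 0, 0, 0))


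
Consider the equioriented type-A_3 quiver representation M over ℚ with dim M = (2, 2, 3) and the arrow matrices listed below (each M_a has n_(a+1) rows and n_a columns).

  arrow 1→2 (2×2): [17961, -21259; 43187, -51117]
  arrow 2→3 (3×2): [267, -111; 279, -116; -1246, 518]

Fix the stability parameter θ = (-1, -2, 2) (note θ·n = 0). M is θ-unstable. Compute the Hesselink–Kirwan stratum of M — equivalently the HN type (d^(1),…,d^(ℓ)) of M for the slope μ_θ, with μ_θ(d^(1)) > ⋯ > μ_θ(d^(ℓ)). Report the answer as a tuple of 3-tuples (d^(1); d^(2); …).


Barcode: M ≅ I[1,3]^2, I[3,3]. HN layers by μ_θ (2 steps, strictly decreasing):
  μ^(1)=2; μ^(2)=-3/2

((0, 0, 3); (2, 2, 0))


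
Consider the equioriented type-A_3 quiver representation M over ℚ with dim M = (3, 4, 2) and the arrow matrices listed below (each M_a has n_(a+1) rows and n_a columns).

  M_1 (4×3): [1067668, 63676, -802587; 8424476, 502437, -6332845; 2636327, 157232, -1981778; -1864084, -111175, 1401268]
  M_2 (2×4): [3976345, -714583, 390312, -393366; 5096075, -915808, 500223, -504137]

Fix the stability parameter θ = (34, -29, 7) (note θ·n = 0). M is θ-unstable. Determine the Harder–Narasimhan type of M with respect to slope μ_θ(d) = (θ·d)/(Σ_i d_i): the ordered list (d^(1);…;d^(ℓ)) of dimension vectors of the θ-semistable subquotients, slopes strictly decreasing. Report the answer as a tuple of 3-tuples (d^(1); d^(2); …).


Interval decomposition of M: I[1,2], I[1,3]^2, I[2,2].
HN type (ℓ=3): μ^(1)=7; μ^(2)=5/2; μ^(3)=-29

((0, 0, 2); (3, 3, 0); (0, 1, 0))


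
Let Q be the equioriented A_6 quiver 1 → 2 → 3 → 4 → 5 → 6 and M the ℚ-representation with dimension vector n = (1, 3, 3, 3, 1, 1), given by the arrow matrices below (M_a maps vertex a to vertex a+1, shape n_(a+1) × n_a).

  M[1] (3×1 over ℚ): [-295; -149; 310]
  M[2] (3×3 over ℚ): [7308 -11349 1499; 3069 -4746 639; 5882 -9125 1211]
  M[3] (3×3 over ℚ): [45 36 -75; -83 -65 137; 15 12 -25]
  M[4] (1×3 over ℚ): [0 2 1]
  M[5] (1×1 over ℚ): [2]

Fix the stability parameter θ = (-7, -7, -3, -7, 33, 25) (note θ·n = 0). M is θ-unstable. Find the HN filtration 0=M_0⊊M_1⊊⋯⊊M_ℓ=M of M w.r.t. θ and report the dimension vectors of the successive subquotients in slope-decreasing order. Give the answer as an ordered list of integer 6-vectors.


Barcode: M ≅ I[1,6], I[2,3], I[2,4], I[4,4]. HN layers by μ_θ (4 steps, strictly decreasing):
  μ^(1)=29; μ^(2)=-3; μ^(3)=-5; μ^(4)=-7

((0, 0, 0, 0, 1, 1); (0, 0, 1, 0, 0, 0); (0, 0, 2, 2, 0, 0); (1, 3, 0, 1, 0, 0))


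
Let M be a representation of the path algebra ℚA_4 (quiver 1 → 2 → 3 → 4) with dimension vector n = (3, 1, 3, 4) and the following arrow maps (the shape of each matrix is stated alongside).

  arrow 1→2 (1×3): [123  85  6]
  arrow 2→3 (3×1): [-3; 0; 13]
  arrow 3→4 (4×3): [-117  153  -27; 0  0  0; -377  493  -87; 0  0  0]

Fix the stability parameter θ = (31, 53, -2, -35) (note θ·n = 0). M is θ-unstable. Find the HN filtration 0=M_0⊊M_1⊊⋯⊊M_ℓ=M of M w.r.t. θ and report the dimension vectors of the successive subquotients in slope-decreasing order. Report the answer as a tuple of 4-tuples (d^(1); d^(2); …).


Interval decomposition of M: I[1,1]^2, I[1,3], I[3,3], I[3,4], I[4,4]^3.
HN type (ℓ=5): μ^(1)=31; μ^(2)=82/3; μ^(3)=-2; μ^(4)=-37/2; μ^(5)=-35

((2, 0, 0, 0); (1, 1, 1, 0); (0, 0, 1, 0); (0, 0, 1, 1); (0, 0, 0, 3))


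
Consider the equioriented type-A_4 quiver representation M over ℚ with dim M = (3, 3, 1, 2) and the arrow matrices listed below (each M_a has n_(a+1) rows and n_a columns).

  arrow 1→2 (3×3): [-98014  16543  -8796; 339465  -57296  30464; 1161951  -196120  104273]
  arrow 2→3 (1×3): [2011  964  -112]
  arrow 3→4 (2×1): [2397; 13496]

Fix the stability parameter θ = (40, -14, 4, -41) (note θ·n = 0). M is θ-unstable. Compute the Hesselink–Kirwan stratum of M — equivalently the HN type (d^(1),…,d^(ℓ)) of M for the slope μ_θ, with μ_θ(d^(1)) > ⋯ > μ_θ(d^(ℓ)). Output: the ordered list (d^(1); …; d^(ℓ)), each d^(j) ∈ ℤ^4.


Barcode: M ≅ I[1,2]^2, I[1,4], I[4,4]. HN layers by μ_θ (3 steps, strictly decreasing):
  μ^(1)=13; μ^(2)=-11/4; μ^(3)=-41

((2, 2, 0, 0); (1, 1, 1, 1); (0, 0, 0, 1))


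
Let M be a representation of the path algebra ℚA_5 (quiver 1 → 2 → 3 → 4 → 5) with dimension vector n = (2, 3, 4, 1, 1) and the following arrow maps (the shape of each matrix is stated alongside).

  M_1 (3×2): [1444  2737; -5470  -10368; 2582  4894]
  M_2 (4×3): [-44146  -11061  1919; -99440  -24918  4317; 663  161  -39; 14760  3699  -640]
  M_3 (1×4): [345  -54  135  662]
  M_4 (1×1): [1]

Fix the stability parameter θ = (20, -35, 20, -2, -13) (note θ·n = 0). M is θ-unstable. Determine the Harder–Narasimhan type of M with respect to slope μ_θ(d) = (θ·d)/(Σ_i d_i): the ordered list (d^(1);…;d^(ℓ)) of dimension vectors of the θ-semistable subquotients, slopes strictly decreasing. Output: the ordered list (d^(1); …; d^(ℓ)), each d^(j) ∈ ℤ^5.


Interval decomposition of M: I[1,3], I[1,5], I[2,3], I[3,3].
HN type (ℓ=4): μ^(1)=20; μ^(2)=5/3; μ^(3)=-15/2; μ^(4)=-35

((0, 0, 3, 0, 0); (0, 0, 1, 1, 1); (2, 2, 0, 0, 0); (0, 1, 0, 0, 0))


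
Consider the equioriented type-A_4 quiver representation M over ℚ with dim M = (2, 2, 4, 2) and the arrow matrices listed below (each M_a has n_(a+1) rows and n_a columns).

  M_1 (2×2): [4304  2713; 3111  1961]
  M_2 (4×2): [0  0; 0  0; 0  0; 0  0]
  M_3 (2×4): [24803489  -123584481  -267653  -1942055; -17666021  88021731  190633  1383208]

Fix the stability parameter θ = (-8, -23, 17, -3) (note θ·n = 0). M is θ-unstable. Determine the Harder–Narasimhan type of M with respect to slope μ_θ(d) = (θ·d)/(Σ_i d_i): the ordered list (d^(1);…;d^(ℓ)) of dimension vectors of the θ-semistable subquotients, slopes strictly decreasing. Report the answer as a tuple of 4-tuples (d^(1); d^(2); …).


Barcode: M ≅ I[1,2]^2, I[3,3]^2, I[3,4]^2. HN layers by μ_θ (3 steps, strictly decreasing):
  μ^(1)=17; μ^(2)=7; μ^(3)=-31/2

((0, 0, 2, 0); (0, 0, 2, 2); (2, 2, 0, 0))


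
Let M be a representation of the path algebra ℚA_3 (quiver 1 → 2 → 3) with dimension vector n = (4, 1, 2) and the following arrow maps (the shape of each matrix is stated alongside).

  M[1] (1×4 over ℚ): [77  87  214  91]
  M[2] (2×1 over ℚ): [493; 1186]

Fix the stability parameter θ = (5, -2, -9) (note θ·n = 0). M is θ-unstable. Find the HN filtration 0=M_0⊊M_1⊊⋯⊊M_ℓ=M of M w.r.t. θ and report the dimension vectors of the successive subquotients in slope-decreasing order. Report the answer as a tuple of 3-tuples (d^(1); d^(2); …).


Via rank(M_{q-1}∘⋯∘M_p): M ≅ I[1,1]^3, I[1,3], I[3,3].
μ_θ-semistable layers: μ^(1)=5; μ^(2)=-2; μ^(3)=-9

((3, 0, 0); (1, 1, 1); (0, 0, 1))


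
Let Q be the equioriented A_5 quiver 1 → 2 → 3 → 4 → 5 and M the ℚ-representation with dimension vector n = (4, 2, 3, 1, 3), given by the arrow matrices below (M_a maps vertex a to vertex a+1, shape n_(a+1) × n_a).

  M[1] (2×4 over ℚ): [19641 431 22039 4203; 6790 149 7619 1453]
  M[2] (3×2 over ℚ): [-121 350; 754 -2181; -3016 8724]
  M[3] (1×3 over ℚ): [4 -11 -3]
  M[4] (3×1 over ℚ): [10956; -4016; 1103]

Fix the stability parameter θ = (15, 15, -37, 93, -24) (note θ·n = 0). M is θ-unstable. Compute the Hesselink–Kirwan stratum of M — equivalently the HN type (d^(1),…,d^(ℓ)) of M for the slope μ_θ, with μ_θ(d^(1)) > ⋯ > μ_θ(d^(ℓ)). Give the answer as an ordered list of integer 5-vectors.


Barcode: M ≅ I[1,1]^2, I[1,3], I[1,5], I[3,3], I[5,5]^2. HN layers by μ_θ (5 steps, strictly decreasing):
  μ^(1)=69/2; μ^(2)=15; μ^(3)=-7/3; μ^(4)=-24; μ^(5)=-37

((0, 0, 0, 1, 1); (2, 0, 0, 0, 0); (2, 2, 2, 0, 0); (0, 0, 0, 0, 2); (0, 0, 1, 0, 0))


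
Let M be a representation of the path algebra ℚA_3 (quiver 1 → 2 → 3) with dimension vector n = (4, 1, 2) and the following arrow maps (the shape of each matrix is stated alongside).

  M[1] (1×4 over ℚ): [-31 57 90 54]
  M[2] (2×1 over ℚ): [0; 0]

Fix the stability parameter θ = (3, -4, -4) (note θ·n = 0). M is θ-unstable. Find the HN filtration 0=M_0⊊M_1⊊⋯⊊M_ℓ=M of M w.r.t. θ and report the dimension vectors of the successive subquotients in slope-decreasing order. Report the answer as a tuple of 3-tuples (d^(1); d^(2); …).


Interval decomposition of M: I[1,1]^3, I[1,2], I[3,3]^2.
HN type (ℓ=3): μ^(1)=3; μ^(2)=-1/2; μ^(3)=-4

((3, 0, 0); (1, 1, 0); (0, 0, 2))


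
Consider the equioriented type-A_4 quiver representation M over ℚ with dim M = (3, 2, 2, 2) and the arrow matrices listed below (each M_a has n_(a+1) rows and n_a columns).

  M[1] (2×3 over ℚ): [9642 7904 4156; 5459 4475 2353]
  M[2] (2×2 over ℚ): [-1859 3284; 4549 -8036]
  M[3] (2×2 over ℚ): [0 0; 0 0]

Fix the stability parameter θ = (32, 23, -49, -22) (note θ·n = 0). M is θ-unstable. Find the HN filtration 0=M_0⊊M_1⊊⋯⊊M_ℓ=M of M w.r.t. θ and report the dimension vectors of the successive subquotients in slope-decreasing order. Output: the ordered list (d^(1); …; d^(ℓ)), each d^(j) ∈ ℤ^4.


Barcode: M ≅ I[1,1], I[1,3]^2, I[4,4]^2. HN layers by μ_θ (3 steps, strictly decreasing):
  μ^(1)=32; μ^(2)=2; μ^(3)=-22

((1, 0, 0, 0); (2, 2, 2, 0); (0, 0, 0, 2))


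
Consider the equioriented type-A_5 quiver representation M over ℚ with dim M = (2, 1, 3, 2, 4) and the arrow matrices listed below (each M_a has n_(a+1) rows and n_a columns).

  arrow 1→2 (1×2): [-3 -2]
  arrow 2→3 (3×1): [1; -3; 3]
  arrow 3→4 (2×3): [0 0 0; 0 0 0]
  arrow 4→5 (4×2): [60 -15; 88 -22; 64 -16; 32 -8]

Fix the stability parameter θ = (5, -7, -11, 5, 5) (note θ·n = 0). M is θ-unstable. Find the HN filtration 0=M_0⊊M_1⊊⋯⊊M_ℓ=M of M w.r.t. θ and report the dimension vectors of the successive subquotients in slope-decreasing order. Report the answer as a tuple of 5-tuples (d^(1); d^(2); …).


Interval decomposition of M: I[1,1], I[1,3], I[3,3]^2, I[4,4], I[4,5], I[5,5]^3.
HN type (ℓ=3): μ^(1)=5; μ^(2)=-13/3; μ^(3)=-11

((1, 0, 0, 2, 4); (1, 1, 1, 0, 0); (0, 0, 2, 0, 0))


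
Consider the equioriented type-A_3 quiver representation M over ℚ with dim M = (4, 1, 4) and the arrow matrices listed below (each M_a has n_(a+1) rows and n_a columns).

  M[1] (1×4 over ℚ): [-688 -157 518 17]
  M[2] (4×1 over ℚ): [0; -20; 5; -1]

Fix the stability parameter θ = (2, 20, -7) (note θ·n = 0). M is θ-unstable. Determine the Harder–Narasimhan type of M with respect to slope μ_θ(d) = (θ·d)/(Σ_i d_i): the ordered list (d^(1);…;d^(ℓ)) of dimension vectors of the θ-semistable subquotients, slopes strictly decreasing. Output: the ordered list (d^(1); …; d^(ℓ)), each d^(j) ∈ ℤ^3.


Barcode: M ≅ I[1,1]^3, I[1,3], I[3,3]^3. HN layers by μ_θ (3 steps, strictly decreasing):
  μ^(1)=13/2; μ^(2)=2; μ^(3)=-7

((0, 1, 1); (4, 0, 0); (0, 0, 3))


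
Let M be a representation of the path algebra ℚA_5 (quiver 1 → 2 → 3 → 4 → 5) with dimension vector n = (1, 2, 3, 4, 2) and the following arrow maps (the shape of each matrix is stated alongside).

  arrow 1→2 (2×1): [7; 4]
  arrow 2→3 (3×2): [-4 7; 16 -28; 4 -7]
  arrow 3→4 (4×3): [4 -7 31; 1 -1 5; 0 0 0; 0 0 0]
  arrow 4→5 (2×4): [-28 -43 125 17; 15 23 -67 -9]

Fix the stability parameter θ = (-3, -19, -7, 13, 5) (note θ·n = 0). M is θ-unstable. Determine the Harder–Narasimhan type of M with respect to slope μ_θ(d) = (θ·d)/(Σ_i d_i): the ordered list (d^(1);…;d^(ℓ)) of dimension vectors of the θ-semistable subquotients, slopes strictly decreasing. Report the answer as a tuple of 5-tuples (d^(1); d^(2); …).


Barcode: M ≅ I[1,2], I[2,5], I[3,3], I[3,5], I[4,4]^2. HN layers by μ_θ (5 steps, strictly decreasing):
  μ^(1)=13; μ^(2)=9; μ^(3)=-7; μ^(4)=-11; μ^(5)=-19

((0, 0, 0, 2, 0); (0, 0, 0, 2, 2); (0, 0, 3, 0, 0); (1, 1, 0, 0, 0); (0, 1, 0, 0, 0))


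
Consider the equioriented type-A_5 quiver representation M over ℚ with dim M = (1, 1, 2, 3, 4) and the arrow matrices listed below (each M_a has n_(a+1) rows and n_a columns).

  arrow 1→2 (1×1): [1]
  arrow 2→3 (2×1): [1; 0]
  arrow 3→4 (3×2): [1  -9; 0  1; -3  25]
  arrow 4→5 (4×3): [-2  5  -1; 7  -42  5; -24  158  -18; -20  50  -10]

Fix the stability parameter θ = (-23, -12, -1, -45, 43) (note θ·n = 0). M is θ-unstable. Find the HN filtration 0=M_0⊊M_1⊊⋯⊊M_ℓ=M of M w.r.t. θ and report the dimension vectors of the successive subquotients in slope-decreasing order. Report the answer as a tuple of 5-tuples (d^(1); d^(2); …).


Via rank(M_{q-1}∘⋯∘M_p): M ≅ I[1,5], I[3,5], I[4,4], I[5,5]^2.
μ_θ-semistable layers: μ^(1)=43; μ^(2)=-58/3; μ^(3)=-23; μ^(4)=-45

((0, 0, 0, 0, 4); (0, 1, 1, 1, 0); (1, 0, 1, 1, 0); (0, 0, 0, 1, 0))


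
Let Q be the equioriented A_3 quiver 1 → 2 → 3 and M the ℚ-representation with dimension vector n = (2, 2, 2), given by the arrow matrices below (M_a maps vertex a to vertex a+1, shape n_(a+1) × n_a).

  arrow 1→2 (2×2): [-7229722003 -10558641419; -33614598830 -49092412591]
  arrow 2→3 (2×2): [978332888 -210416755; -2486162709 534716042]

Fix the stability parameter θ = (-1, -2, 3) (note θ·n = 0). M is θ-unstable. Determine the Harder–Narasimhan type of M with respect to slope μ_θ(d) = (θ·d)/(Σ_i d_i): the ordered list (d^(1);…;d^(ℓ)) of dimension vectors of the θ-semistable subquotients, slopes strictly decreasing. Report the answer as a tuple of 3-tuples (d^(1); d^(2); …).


Barcode: M ≅ I[1,3]^2. HN layers by μ_θ (2 steps, strictly decreasing):
  μ^(1)=3; μ^(2)=-3/2

((0, 0, 2); (2, 2, 0))


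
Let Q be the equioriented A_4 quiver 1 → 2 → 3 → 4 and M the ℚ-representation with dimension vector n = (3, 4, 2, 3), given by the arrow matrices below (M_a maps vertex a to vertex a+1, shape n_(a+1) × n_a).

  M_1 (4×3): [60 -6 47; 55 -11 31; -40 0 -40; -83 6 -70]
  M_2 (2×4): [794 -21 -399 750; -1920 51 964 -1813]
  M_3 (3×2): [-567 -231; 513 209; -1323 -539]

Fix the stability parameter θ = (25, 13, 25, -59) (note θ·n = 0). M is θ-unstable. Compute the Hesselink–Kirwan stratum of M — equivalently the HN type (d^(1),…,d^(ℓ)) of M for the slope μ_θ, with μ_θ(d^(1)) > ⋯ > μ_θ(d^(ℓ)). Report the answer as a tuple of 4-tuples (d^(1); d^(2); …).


Barcode: M ≅ I[1,2], I[1,3], I[1,4], I[2,2], I[4,4]^2. HN layers by μ_θ (5 steps, strictly decreasing):
  μ^(1)=25; μ^(2)=19; μ^(3)=13; μ^(4)=1; μ^(5)=-59

((0, 0, 1, 0); (2, 2, 0, 0); (0, 1, 0, 0); (1, 1, 1, 1); (0, 0, 0, 2))


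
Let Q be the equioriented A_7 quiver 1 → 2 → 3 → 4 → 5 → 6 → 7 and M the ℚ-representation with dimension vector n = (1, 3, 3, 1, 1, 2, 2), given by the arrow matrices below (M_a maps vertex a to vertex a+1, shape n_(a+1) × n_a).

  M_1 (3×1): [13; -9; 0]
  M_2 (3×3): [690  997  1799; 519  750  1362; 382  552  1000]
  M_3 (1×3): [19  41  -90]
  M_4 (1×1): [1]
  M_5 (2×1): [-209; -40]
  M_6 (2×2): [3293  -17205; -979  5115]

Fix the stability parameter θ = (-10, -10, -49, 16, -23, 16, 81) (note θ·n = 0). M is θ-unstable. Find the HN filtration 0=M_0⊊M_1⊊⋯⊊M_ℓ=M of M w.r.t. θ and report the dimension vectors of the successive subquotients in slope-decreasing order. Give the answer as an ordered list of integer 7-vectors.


Via rank(M_{q-1}∘⋯∘M_p): M ≅ I[1,3], I[2,2], I[2,7], I[3,3], I[6,6], I[7,7].
μ_θ-semistable layers: μ^(1)=81; μ^(2)=16; μ^(3)=-7/2; μ^(4)=-10; μ^(5)=-23; μ^(6)=-59/2; μ^(7)=-49

((0, 0, 0, 0, 0, 0, 2); (0, 0, 0, 0, 0, 2, 0); (0, 0, 0, 1, 1, 0, 0); (0, 1, 0, 0, 0, 0, 0); (1, 1, 1, 0, 0, 0, 0); (0, 1, 1, 0, 0, 0, 0); (0, 0, 1, 0, 0, 0, 0))


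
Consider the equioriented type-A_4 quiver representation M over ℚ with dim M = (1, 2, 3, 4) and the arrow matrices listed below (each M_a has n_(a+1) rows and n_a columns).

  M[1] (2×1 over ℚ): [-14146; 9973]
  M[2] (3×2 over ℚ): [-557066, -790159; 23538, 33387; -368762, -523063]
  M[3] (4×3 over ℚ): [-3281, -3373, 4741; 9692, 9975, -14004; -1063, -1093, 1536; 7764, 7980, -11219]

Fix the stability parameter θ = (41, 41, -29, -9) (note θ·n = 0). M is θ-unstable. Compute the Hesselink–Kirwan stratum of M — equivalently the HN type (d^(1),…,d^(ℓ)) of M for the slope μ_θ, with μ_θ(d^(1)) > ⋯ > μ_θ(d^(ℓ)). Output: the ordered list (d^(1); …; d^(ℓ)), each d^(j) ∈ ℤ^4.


Via rank(M_{q-1}∘⋯∘M_p): M ≅ I[1,4], I[2,2], I[3,4]^2, I[4,4].
μ_θ-semistable layers: μ^(1)=41; μ^(2)=11; μ^(3)=-9; μ^(4)=-29

((0, 1, 0, 0); (1, 1, 1, 1); (0, 0, 0, 3); (0, 0, 2, 0))


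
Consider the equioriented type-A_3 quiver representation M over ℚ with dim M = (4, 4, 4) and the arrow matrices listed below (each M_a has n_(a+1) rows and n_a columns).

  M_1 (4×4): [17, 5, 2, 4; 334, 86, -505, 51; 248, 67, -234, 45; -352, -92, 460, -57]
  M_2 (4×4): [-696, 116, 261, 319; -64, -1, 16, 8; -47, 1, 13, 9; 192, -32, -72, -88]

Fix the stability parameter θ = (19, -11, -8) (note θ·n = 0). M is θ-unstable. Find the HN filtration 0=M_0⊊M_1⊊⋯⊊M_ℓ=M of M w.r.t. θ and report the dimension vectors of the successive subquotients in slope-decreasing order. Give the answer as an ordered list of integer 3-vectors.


Barcode: M ≅ I[1,2], I[1,3]^3, I[3,3]. HN layers by μ_θ (3 steps, strictly decreasing):
  μ^(1)=4; μ^(2)=0; μ^(3)=-8

((1, 1, 0); (3, 3, 3); (0, 0, 1))


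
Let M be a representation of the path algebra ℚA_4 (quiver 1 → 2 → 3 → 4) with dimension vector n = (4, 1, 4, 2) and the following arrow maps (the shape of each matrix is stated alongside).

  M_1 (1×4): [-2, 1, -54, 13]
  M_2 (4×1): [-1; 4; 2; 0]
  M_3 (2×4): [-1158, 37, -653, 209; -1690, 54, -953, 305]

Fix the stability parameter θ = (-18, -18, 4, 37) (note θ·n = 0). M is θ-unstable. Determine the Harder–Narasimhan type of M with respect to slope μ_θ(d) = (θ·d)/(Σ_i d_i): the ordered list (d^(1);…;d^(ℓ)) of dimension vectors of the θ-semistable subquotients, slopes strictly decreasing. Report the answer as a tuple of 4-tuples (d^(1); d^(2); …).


Via rank(M_{q-1}∘⋯∘M_p): M ≅ I[1,1]^3, I[1,3], I[3,3], I[3,4]^2.
μ_θ-semistable layers: μ^(1)=37; μ^(2)=4; μ^(3)=-18

((0, 0, 0, 2); (0, 0, 4, 0); (4, 1, 0, 0))


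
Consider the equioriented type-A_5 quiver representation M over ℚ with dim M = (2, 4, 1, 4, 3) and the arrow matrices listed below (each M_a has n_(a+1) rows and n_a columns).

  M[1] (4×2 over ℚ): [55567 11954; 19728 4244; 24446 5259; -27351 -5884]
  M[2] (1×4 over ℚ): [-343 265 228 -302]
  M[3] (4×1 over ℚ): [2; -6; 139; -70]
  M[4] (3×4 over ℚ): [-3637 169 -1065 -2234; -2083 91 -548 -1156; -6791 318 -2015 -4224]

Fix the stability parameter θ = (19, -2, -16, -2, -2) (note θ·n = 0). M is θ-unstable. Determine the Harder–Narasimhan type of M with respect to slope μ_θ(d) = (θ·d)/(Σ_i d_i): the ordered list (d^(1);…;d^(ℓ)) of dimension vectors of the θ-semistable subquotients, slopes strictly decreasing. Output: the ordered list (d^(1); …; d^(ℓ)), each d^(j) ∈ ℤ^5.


Via rank(M_{q-1}∘⋯∘M_p): M ≅ I[1,2], I[1,5], I[2,2]^2, I[4,4], I[4,5]^2.
μ_θ-semistable layers: μ^(1)=17/2; μ^(2)=-3/5; μ^(3)=-2

((1, 1, 0, 0, 0); (1, 1, 1, 1, 1); (0, 2, 0, 3, 2))


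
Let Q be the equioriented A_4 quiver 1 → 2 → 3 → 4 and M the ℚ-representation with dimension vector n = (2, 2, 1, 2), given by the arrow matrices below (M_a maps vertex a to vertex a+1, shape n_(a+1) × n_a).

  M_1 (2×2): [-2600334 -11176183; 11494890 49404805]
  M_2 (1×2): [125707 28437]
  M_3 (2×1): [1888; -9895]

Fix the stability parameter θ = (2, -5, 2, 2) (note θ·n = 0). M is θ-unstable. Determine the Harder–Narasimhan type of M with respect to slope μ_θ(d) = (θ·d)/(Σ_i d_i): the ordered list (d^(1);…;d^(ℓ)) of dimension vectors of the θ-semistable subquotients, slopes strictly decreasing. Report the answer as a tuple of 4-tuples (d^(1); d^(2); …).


Barcode: M ≅ I[1,1], I[1,4], I[2,2], I[4,4]. HN layers by μ_θ (3 steps, strictly decreasing):
  μ^(1)=2; μ^(2)=-3/2; μ^(3)=-5

((1, 0, 1, 2); (1, 1, 0, 0); (0, 1, 0, 0))


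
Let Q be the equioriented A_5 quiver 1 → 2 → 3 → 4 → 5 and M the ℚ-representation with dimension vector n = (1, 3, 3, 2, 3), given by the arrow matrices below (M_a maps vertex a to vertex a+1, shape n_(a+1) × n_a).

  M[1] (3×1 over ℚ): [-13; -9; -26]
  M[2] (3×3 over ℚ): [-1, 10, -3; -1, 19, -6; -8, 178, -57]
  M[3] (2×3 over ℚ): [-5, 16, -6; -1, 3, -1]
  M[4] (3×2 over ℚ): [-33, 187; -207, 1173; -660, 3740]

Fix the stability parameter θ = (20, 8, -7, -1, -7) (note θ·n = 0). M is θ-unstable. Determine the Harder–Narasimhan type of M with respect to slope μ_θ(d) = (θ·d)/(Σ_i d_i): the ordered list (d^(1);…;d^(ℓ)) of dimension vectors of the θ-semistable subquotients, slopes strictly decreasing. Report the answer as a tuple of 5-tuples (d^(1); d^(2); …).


Via rank(M_{q-1}∘⋯∘M_p): M ≅ I[1,5], I[2,3], I[2,4], I[5,5]^2.
μ_θ-semistable layers: μ^(1)=13/5; μ^(2)=1/2; μ^(3)=0; μ^(4)=-7

((1, 1, 1, 1, 1); (0, 1, 1, 0, 0); (0, 1, 1, 1, 0); (0, 0, 0, 0, 2))


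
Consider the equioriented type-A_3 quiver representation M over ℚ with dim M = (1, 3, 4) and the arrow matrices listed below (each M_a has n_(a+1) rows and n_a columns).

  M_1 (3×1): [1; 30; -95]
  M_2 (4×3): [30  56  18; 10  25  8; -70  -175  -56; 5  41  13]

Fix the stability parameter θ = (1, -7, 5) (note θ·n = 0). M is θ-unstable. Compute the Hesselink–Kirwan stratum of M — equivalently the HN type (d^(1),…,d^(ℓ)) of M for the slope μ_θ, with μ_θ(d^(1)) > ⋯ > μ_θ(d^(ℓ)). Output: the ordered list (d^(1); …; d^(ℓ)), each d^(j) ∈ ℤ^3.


Via rank(M_{q-1}∘⋯∘M_p): M ≅ I[1,2], I[2,3]^2, I[3,3]^2.
μ_θ-semistable layers: μ^(1)=5; μ^(2)=-3; μ^(3)=-7

((0, 0, 4); (1, 1, 0); (0, 2, 0))


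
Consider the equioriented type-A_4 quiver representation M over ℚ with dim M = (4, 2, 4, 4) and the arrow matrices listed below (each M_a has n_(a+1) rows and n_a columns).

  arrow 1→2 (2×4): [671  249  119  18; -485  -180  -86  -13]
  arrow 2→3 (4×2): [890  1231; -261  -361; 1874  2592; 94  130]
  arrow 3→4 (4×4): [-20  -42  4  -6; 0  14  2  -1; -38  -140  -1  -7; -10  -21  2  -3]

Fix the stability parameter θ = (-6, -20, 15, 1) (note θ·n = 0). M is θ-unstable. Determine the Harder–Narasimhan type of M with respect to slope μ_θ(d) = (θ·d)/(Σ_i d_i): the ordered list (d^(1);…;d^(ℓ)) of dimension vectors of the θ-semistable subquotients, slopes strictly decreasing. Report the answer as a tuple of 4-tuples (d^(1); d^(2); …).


Via rank(M_{q-1}∘⋯∘M_p): M ≅ I[1,1]^2, I[1,3], I[1,4], I[3,4]^2, I[4,4].
μ_θ-semistable layers: μ^(1)=15; μ^(2)=8; μ^(3)=1; μ^(4)=-6; μ^(5)=-13

((0, 0, 1, 0); (0, 0, 3, 3); (0, 0, 0, 1); (2, 0, 0, 0); (2, 2, 0, 0))


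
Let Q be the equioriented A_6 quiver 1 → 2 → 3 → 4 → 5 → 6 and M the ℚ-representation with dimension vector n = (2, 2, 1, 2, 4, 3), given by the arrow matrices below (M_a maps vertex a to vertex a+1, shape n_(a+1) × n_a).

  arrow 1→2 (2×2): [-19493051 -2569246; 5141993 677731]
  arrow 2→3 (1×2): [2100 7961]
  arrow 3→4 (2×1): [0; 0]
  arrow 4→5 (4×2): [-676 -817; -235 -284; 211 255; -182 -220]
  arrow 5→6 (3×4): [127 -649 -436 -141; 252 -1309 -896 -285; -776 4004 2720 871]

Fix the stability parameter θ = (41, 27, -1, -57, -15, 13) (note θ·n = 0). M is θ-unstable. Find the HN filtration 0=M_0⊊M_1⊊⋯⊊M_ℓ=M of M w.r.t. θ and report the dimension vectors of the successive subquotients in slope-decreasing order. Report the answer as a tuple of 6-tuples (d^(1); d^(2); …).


Interval decomposition of M: I[1,2], I[1,3], I[4,6]^2, I[5,5], I[5,6].
HN type (ℓ=5): μ^(1)=34; μ^(2)=67/3; μ^(3)=13; μ^(4)=-15; μ^(5)=-57

((1, 1, 0, 0, 0, 0); (1, 1, 1, 0, 0, 0); (0, 0, 0, 0, 0, 3); (0, 0, 0, 0, 4, 0); (0, 0, 0, 2, 0, 0))


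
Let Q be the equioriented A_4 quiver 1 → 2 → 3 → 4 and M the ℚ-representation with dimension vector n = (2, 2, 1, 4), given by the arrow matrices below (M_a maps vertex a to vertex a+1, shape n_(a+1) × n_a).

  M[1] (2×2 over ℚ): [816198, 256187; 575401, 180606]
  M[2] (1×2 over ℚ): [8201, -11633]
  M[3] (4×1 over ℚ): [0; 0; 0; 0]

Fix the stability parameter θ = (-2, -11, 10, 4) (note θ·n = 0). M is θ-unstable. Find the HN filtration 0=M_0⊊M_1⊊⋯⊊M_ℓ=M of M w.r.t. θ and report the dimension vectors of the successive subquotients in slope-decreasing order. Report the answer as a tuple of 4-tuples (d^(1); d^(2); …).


Via rank(M_{q-1}∘⋯∘M_p): M ≅ I[1,2], I[1,3], I[4,4]^4.
μ_θ-semistable layers: μ^(1)=10; μ^(2)=4; μ^(3)=-13/2

((0, 0, 1, 0); (0, 0, 0, 4); (2, 2, 0, 0))


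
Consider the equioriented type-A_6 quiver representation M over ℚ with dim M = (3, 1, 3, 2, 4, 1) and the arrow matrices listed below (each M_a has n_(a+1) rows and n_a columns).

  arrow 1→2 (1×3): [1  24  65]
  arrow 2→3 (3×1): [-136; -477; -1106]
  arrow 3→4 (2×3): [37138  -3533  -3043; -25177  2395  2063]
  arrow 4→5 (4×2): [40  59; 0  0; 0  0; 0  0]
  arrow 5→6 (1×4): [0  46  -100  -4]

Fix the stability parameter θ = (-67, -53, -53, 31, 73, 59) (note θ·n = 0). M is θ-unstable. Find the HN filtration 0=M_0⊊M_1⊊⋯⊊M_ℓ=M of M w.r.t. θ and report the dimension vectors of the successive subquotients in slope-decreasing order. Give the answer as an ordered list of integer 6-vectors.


Interval decomposition of M: I[1,1]^2, I[1,5], I[3,3], I[3,4], I[5,5]^2, I[5,6].
HN type (ℓ=5): μ^(1)=73; μ^(2)=66; μ^(3)=31; μ^(4)=-53; μ^(5)=-67

((0, 0, 0, 0, 3, 0); (0, 0, 0, 0, 1, 1); (0, 0, 0, 2, 0, 0); (0, 1, 3, 0, 0, 0); (3, 0, 0, 0, 0, 0))
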